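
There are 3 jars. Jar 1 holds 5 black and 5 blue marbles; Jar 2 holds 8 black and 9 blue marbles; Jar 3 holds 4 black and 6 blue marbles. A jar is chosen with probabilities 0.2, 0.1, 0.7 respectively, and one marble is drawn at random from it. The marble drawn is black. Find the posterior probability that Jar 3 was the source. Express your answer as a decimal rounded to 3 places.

Posterior probability ≈ 0.656

Tabulate prior·likelihood by source: [1] prior 0.2, lik 0.5, product 0.1000; [2] prior 0.1, lik 0.4706, product 0.04706; [3] prior 0.7, lik 0.4, product 0.2800.
Normalizing constant = 0.42706; the posterior for Jar 3 is its product over the sum, 0.2800/0.42706 = 0.656.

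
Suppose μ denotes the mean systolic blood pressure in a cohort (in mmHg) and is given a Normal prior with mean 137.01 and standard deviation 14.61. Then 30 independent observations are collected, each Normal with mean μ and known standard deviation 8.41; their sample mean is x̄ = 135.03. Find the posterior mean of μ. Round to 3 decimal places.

Prior precision 1/τ₀² = 1/14.61² = 0.00468489; data precision n/σ² = 30/8.41² = 0.424160.
Posterior precision = 0.00468489 + 0.424160 = 0.428844.
Posterior mean = (0.00468489·137.01 + 0.424160·135.03) / 0.428844 = 135.052.

Posterior mean ≈ 135.052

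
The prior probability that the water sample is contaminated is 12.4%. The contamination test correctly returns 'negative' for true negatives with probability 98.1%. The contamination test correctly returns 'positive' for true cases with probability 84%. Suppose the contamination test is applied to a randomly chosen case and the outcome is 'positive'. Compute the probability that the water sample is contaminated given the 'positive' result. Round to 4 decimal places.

P(H | E) ≈ 0.8622

Let H be the event that the water sample is contaminated. P(H) = 0.124, so P(¬H) = 0.876. With E the 'positive' result, P(E|H) = 0.84 and P(E|¬H) = 0.019.
P(E) = 0.84·0.124 + 0.019·0.876 = 0.10416 + 0.016644 = 0.12080.
By Bayes' theorem, P(H|E) = 0.10416 / 0.12080 = 0.8622.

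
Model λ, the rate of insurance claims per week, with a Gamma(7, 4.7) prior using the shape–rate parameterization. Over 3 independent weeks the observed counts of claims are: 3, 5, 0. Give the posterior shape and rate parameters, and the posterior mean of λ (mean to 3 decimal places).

Posterior: Gamma(shape=15, rate=7.7); mean ≈ 1.948

The Poisson likelihood adds the total count to the shape and the number of exposure periods to the rate. Here ∑xᵢ = 8 and n = 3, so shape 7→15 and rate 4.7→7.7.
E[λ | data] = 15/7.7 = 1.948.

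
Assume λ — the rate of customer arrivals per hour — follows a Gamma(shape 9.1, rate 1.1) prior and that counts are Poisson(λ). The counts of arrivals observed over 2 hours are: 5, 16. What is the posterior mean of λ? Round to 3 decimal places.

Total count ∑xᵢ = 21 over n = 2 hours.
Gamma is conjugate to the Poisson likelihood: posterior is Gamma(shape = 9.1+21 = 30.1, rate = 1.1+2 = 3.1).
E[λ | data] = 30.1/3.1 = 9.710.

Posterior mean ≈ 9.710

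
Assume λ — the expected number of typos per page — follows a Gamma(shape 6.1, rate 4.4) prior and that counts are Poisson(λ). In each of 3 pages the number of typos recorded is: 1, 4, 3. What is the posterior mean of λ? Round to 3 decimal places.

Total count ∑xᵢ = 8 over n = 3 pages.
Gamma is conjugate to the Poisson likelihood: posterior is Gamma(shape = 6.1+8 = 14.1, rate = 4.4+3 = 7.4).
E[λ | data] = 14.1/7.4 = 1.905.

Posterior mean ≈ 1.905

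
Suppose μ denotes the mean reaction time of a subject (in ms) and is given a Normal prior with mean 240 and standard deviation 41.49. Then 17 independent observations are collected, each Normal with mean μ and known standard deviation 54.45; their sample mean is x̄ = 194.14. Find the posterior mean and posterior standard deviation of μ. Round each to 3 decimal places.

With known σ, the Normal prior is conjugate. Weight on the data is w = (n/σ²)/(n/σ² + 1/τ₀²) = 0.00573394/(0.00573394+0.00058092) = 0.90801.
Posterior mean = w·x̄ + (1−w)·μ₀ = 0.90801·194.14 + 0.091992·240 = 198.359. Posterior variance = 1/(0.00573394+0.00058092) = 158.357, so SD = 12.584.

Posterior mean ≈ 198.359; posterior SD ≈ 12.584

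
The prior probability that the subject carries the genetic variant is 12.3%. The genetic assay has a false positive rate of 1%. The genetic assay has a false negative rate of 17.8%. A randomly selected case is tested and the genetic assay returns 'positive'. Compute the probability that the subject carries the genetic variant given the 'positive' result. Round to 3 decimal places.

Let H be the event that the subject carries the genetic variant. P(H) = 0.123, so P(¬H) = 0.877. With E the 'positive' result, P(E|H) = 0.822 and P(E|¬H) = 0.01.
P(E) = 0.822·0.123 + 0.01·0.877 = 0.10111 + 0.0087700 = 0.10988.
By Bayes' theorem, P(H|E) = 0.10111 / 0.10988 = 0.920.

P(H | E) ≈ 0.920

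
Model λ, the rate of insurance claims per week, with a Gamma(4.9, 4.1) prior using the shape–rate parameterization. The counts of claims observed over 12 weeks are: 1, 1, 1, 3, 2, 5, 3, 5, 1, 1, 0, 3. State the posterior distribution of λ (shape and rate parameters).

Total count ∑xᵢ = 26 over n = 12 weeks.
Gamma is conjugate to the Poisson likelihood: posterior is Gamma(shape = 4.9+26 = 30.9, rate = 4.1+12 = 16.1).

Posterior: Gamma(shape=30.9, rate=16.1)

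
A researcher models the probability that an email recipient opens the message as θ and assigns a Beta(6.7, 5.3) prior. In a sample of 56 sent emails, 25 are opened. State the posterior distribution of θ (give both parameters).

The binomial likelihood is conjugate to the Beta prior: with 25 successes and 31 failures, the posterior is Beta(6.7+25, 5.3+31) = Beta(31.7, 36.3).

Posterior: Beta(31.7, 36.3)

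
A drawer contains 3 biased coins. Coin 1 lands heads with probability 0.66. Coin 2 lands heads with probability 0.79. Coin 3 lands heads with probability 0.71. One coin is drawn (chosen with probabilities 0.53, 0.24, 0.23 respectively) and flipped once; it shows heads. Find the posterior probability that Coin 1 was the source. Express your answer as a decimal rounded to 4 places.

Tabulate prior·likelihood by source: [1] prior 0.53, lik 0.66, product 0.3498; [2] prior 0.24, lik 0.79, product 0.1896; [3] prior 0.23, lik 0.71, product 0.1633.
Normalizing constant = 0.70270; the posterior for Coin 1 is its product over the sum, 0.3498/0.70270 = 0.4978.

Posterior probability ≈ 0.4978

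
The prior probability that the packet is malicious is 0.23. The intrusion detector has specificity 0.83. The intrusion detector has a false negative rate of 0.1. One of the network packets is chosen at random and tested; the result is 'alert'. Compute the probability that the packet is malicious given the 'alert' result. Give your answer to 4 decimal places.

Let H be the event that the packet is malicious. P(H) = 0.23, so P(¬H) = 0.77. With E the 'alert' result, P(E|H) = 0.9 and P(E|¬H) = 0.17.
P(E) = 0.9·0.23 + 0.17·0.77 = 0.20700 + 0.13090 = 0.33790.
By Bayes' theorem, P(H|E) = 0.20700 / 0.33790 = 0.6126.

P(H | E) ≈ 0.6126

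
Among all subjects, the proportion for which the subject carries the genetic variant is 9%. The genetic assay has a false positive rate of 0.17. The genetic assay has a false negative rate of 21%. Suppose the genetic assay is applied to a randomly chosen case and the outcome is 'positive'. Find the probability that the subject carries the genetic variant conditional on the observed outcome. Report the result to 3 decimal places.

P(H | E) ≈ 0.315

Write H for 'the subject carries the genetic variant'. Prior odds H:¬H = 0.09/0.91 = 0.098901. For the 'positive' outcome, the likelihood ratio is 0.79/0.17 = 4.6471.
Posterior odds = 0.098901 × 4.6471 = 0.45960, so P(H|E) = 0.45960/(1+0.45960) = 0.315.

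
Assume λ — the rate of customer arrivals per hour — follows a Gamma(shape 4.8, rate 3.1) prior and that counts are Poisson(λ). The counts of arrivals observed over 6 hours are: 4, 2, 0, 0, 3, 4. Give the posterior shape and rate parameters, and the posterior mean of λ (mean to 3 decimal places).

The Poisson likelihood adds the total count to the shape and the number of exposure periods to the rate. Here ∑xᵢ = 13 and n = 6, so shape 4.8→17.8 and rate 3.1→9.1.
Posterior mean = shape/rate = 17.8/9.1 = 1.956.

Posterior: Gamma(shape=17.8, rate=9.1); mean ≈ 1.956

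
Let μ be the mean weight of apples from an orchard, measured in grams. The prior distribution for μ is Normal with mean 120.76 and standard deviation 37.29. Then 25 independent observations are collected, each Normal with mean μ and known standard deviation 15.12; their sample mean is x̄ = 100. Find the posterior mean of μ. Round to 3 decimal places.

With known σ, the Normal prior is conjugate. Weight on the data is w = (n/σ²)/(n/σ² + 1/τ₀²) = 0.109354/(0.109354+0.00071914) = 0.99347.
Posterior mean = w·x̄ + (1−w)·μ₀ = 0.99347·100 + 0.0065333·120.76 = 100.136.

Posterior mean ≈ 100.136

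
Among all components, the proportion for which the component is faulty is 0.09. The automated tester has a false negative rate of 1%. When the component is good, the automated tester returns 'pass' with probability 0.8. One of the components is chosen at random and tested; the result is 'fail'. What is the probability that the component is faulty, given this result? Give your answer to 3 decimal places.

Write H for 'the component is faulty'. Prior odds H:¬H = 0.09/0.91 = 0.098901. For the 'fail' outcome, the likelihood ratio is 0.99/0.2 = 4.9500.
Posterior odds = 0.098901 × 4.9500 = 0.48956, so P(H|E) = 0.48956/(1+0.48956) = 0.329.

P(H | E) ≈ 0.329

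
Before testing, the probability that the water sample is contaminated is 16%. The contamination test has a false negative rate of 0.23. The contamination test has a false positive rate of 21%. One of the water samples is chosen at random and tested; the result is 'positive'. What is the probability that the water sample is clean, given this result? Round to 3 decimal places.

P(¬H | E) ≈ 0.589

Write H for 'the water sample is contaminated'. Prior odds H:¬H = 0.16/0.84 = 0.19048. For the 'positive' outcome, the likelihood ratio is 0.77/0.21 = 3.6667.
Posterior odds = 0.19048 × 3.6667 = 0.69841, so P(H|E) = 0.69841/(1+0.69841) = 0.411. Then P(¬H|E) = 1 − 0.411 = 0.589.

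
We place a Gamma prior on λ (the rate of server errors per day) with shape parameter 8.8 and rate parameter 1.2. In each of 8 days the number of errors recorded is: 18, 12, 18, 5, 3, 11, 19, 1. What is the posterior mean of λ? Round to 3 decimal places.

Posterior mean ≈ 10.413

The Poisson likelihood adds the total count to the shape and the number of exposure periods to the rate. Here ∑xᵢ = 87 and n = 8, so shape 8.8→95.8 and rate 1.2→9.2.
Posterior mean = shape/rate = 95.8/9.2 = 10.413.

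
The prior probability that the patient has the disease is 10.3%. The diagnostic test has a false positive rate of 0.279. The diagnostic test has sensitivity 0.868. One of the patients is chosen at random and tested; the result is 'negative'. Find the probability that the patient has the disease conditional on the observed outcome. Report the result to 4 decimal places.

Write H for 'the patient has the disease'. Prior odds H:¬H = 0.103/0.897 = 0.11483. For the 'negative' outcome, the likelihood ratio is 0.132/0.721 = 0.18308.
Posterior odds = 0.11483 × 0.18308 = 0.021022, so P(H|E) = 0.021022/(1+0.021022) = 0.0206.

P(H | E) ≈ 0.0206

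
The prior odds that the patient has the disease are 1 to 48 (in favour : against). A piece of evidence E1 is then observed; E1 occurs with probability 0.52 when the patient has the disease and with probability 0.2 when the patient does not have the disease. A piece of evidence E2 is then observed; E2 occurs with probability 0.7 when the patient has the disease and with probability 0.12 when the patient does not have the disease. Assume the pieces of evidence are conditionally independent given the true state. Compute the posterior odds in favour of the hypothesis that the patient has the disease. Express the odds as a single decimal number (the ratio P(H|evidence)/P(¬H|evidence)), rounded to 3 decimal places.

Posterior odds ≈ 0.316

Prior odds = 1/48 = 0.020833.
Likelihood ratio for E1 = 0.52/0.2 = 2.6000.
Likelihood ratio for E2 = 0.7/0.12 = 5.8333.
Posterior odds = prior odds × LR₁ × LR₂ = 0.31597.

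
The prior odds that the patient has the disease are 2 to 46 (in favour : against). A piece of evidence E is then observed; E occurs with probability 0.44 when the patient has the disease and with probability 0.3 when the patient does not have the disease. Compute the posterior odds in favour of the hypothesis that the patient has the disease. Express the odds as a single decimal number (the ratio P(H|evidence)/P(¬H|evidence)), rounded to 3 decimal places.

Prior odds = 2/46 = 0.043478.
Likelihood ratio for E = 0.44/0.3 = 1.4667.
Posterior odds = prior odds × LR = 0.063768.

Posterior odds ≈ 0.064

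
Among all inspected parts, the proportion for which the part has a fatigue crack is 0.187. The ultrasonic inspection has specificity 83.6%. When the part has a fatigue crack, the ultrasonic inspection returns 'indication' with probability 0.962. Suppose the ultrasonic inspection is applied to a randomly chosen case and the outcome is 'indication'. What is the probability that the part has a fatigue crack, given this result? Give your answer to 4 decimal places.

Write H for 'the part has a fatigue crack'. Prior odds H:¬H = 0.187/0.813 = 0.23001. For the 'indication' outcome, the likelihood ratio is 0.962/0.164 = 5.8659.
Posterior odds = 0.23001 × 5.8659 = 1.3492, so P(H|E) = 1.3492/(1+1.3492) = 0.5743.

P(H | E) ≈ 0.5743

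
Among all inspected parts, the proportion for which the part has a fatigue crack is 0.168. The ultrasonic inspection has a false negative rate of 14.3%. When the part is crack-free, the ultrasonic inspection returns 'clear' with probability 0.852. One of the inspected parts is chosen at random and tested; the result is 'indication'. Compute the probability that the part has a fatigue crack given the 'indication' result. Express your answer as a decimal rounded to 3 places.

P(H | E) ≈ 0.539

Let H be the event that the part has a fatigue crack. P(H) = 0.168, so P(¬H) = 0.832. With E the 'indication' result, P(E|H) = 0.857 and P(E|¬H) = 0.148.
P(E) = 0.857·0.168 + 0.148·0.832 = 0.14398 + 0.12314 = 0.26711.
By Bayes' theorem, P(H|E) = 0.14398 / 0.26711 = 0.539.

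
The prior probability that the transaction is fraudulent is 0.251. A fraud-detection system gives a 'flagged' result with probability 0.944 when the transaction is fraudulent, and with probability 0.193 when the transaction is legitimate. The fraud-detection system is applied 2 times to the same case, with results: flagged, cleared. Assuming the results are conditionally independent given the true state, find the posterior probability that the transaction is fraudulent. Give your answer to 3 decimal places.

Let H be the event that the transaction is fraudulent; start with P(H) = 0.251. P('flagged'|H) = 0.944, P('flagged'|¬H) = 0.193.
Update on result 1 ('flagged'): P(H) ← 0.944·0.2510 / (0.944·0.2510 + 0.193·0.7490) = 0.23694/0.38150 = 0.6211.
Update on result 2 ('cleared'): P(H) ← 0.056·0.6211 / (0.056·0.6211 + 0.807·0.3789) = 0.034781/0.34057 = 0.1021.

Posterior P(H) ≈ 0.102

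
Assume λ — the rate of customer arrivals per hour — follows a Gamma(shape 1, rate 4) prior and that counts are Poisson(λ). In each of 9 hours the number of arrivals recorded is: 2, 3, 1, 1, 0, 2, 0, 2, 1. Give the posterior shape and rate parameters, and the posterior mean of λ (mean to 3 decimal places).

Posterior: Gamma(shape=13, rate=13); mean ≈ 1.000

Total count ∑xᵢ = 12 over n = 9 hours.
Gamma is conjugate to the Poisson likelihood: posterior is Gamma(shape = 1+12 = 13, rate = 4+9 = 13).
Posterior mean = shape/rate = 13/13 = 1.000.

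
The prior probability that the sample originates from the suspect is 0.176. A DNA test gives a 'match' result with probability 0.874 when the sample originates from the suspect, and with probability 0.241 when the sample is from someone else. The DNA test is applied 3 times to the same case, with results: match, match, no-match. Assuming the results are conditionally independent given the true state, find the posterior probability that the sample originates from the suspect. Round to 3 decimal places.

With H the event that the sample originates from the suspect, the joint likelihood of the observed sequence is P(data|H) = 0.874·0.874·0.126 = 0.096248 and P(data|¬H) = 0.241·0.241·0.759 = 0.044083.
Bayes: P(H|data) = 0.176·0.096248 / (0.176·0.096248 + 0.824·0.044083) = 0.016940/0.053265 = 0.3180.

Posterior P(H) ≈ 0.318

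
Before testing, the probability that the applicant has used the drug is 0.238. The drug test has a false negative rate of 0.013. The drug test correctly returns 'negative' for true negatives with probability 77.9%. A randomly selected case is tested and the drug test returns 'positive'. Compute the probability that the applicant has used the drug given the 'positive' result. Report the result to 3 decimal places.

Write H for 'the applicant has used the drug'. Prior odds H:¬H = 0.238/0.762 = 0.31234. For the 'positive' outcome, the likelihood ratio is 0.987/0.221 = 4.4661.
Posterior odds = 0.31234 × 4.4661 = 1.3949, so P(H|E) = 1.3949/(1+1.3949) = 0.582.

P(H | E) ≈ 0.582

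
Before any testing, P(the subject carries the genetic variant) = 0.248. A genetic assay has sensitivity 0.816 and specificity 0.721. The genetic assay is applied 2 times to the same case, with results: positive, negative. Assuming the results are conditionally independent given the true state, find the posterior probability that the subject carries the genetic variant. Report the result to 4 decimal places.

With H the event that the subject carries the genetic variant, the joint likelihood of the observed sequence is P(data|H) = 0.816·0.184 = 0.15014 and P(data|¬H) = 0.279·0.721 = 0.20116.
Bayes: P(H|data) = 0.248·0.15014 / (0.248·0.15014 + 0.752·0.20116) = 0.037236/0.18851 = 0.1975.

Posterior P(H) ≈ 0.1975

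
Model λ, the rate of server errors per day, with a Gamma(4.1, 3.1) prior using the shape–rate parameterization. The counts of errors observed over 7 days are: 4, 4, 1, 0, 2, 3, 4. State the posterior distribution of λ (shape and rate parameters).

Total count ∑xᵢ = 18 over n = 7 days.
Gamma is conjugate to the Poisson likelihood: posterior is Gamma(shape = 4.1+18 = 22.1, rate = 3.1+7 = 10.1).

Posterior: Gamma(shape=22.1, rate=10.1)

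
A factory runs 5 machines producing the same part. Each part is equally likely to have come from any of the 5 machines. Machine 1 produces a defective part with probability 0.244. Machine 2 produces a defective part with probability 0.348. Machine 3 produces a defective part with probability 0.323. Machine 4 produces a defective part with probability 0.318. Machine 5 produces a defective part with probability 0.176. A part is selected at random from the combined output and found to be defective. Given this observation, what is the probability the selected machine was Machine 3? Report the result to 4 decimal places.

P(defective|M1) = 0.244; P(defective|M2) = 0.348; P(defective|M3) = 0.323; P(defective|M4) = 0.318; P(defective|M5) = 0.176.
Prior × likelihood for each source: 0.2·0.244=0.04880, 0.2·0.348=0.06960, 0.2·0.323=0.06460, 0.2·0.318=0.06360, 0.2·0.176=0.03520. Summing gives P(defective) = 0.28180.
P(Machine 3 | defective) = 0.06460 / 0.28180 = 0.2292.

Posterior probability ≈ 0.2292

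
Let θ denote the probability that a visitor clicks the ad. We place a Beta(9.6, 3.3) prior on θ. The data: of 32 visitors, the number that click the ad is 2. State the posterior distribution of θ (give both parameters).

Observing 2 successes and 30 failures updates Beta(9.6, 3.3) by adding the success and failure counts to the two shape parameters: α = 9.6+2 = 11.6, β = 3.3+30 = 33.3.

Posterior: Beta(11.6, 33.3)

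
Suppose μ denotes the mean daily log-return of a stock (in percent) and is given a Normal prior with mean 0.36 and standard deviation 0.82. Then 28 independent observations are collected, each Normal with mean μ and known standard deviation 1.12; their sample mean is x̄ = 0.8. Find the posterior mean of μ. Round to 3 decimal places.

Posterior mean ≈ 0.773

With known σ, the Normal prior is conjugate. Weight on the data is w = (n/σ²)/(n/σ² + 1/τ₀²) = 22.3214/(22.3214+1.48721) = 0.93753.
Posterior mean = w·x̄ + (1−w)·μ₀ = 0.93753·0.8 + 0.062465·0.36 = 0.773.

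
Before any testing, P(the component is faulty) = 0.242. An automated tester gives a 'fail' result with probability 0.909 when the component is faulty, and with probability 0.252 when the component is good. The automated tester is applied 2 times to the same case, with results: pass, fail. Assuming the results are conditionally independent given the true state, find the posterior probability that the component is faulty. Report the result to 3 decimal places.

Posterior P(H) ≈ 0.123

Let H be the event that the component is faulty; start with P(H) = 0.242. P('fail'|H) = 0.909, P('fail'|¬H) = 0.252.
Update on result 1 ('pass'): P(H) ← 0.091·0.2420 / (0.091·0.2420 + 0.748·0.7580) = 0.022022/0.58901 = 0.0374.
Update on result 2 ('fail'): P(H) ← 0.909·0.0374 / (0.909·0.0374 + 0.252·0.9626) = 0.033986/0.27656 = 0.1229.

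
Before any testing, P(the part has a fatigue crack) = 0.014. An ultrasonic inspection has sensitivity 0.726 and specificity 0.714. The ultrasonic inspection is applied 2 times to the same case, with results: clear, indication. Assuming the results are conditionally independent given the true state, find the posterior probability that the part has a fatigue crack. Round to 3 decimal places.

Let H be the event that the part has a fatigue crack; start with P(H) = 0.014. P('indication'|H) = 0.726, P('indication'|¬H) = 0.286.
Update on result 1 ('clear'): P(H) ← 0.274·0.0140 / (0.274·0.0140 + 0.714·0.9860) = 0.0038360/0.70784 = 0.0054.
Update on result 2 ('indication'): P(H) ← 0.726·0.0054 / (0.726·0.0054 + 0.286·0.9946) = 0.0039344/0.28838 = 0.0136.

Posterior P(H) ≈ 0.014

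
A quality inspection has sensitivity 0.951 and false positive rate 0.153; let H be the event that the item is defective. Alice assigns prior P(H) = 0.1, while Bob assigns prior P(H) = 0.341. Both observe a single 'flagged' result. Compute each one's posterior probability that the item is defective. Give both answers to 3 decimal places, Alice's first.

Alice: 0.409; Bob: 0.763

The likelihood ratio for a 'flagged' result is 0.951/0.153 = 6.2157.
Alice: prior odds 0.1/0.9 = 0.11111; posterior odds 0.69063; posterior probability 0.409.
Bob: prior odds 0.341/0.659 = 0.51745; posterior odds 3.2163; posterior probability 0.763.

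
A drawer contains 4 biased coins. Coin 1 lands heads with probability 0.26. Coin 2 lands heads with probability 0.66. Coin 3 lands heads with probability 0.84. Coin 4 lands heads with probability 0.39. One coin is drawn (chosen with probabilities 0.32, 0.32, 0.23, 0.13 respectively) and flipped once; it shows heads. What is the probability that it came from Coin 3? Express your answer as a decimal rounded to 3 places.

Tabulate prior·likelihood by source: [1] prior 0.32, lik 0.26, product 0.08320; [2] prior 0.32, lik 0.66, product 0.2112; [3] prior 0.23, lik 0.84, product 0.1932; [4] prior 0.13, lik 0.39, product 0.05070.
Normalizing constant = 0.53830; the posterior for Coin 3 is its product over the sum, 0.1932/0.53830 = 0.359.

Posterior probability ≈ 0.359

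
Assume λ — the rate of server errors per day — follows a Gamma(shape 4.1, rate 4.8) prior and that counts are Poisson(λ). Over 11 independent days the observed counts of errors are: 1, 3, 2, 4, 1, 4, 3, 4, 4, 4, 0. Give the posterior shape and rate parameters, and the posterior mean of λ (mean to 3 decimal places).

Total count ∑xᵢ = 30 over n = 11 days.
Gamma is conjugate to the Poisson likelihood: posterior is Gamma(shape = 4.1+30 = 34.1, rate = 4.8+11 = 15.8).
Posterior mean = shape/rate = 34.1/15.8 = 2.158.

Posterior: Gamma(shape=34.1, rate=15.8); mean ≈ 2.158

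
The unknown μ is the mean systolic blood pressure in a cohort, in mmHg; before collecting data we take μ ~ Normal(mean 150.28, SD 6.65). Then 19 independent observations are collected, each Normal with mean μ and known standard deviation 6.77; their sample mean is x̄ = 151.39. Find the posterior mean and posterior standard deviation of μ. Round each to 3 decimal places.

Posterior mean ≈ 151.333; posterior SD ≈ 1.512

With known σ, the Normal prior is conjugate. Weight on the data is w = (n/σ²)/(n/σ² + 1/τ₀²) = 0.414549/(0.414549+0.0226129) = 0.94827.
Posterior mean = w·x̄ + (1−w)·μ₀ = 0.94827·151.39 + 0.051727·150.28 = 151.333. Posterior variance = 1/(0.414549+0.0226129) = 2.28748, so SD = 1.512.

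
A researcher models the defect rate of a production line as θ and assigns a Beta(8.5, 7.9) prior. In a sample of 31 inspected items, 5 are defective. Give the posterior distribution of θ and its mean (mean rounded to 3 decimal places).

Posterior: Beta(13.5, 33.9); mean ≈ 0.285

Observing 5 successes and 26 failures updates Beta(8.5, 7.9) by adding the success and failure counts to the two shape parameters: α = 8.5+5 = 13.5, β = 7.9+26 = 33.9.
Posterior mean = α/(α+β) = 13.5/47.4 = 0.285.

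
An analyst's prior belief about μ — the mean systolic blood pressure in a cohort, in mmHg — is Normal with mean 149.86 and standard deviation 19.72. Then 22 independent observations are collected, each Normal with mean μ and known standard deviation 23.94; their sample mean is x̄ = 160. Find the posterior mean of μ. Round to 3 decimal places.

Posterior mean ≈ 159.363

With known σ, the Normal prior is conjugate. Weight on the data is w = (n/σ²)/(n/σ² + 1/τ₀²) = 0.0383861/(0.0383861+0.00257150) = 0.93722.
Posterior mean = w·x̄ + (1−w)·μ₀ = 0.93722·160 + 0.062784·149.86 = 159.363.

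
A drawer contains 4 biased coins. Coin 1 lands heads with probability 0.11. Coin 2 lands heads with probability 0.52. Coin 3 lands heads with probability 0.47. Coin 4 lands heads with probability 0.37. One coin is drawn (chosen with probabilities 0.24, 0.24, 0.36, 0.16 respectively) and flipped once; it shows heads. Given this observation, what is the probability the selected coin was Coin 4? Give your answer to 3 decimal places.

Posterior probability ≈ 0.156

Tabulate prior·likelihood by source: [1] prior 0.24, lik 0.11, product 0.02640; [2] prior 0.24, lik 0.52, product 0.1248; [3] prior 0.36, lik 0.47, product 0.1692; [4] prior 0.16, lik 0.37, product 0.05920.
Normalizing constant = 0.37960; the posterior for Coin 4 is its product over the sum, 0.05920/0.37960 = 0.156.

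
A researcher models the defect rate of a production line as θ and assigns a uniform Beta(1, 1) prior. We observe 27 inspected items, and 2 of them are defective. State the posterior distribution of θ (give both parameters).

Observing 2 successes and 25 failures updates Beta(1, 1) by adding the success and failure counts to the two shape parameters: α = 1+2 = 3, β = 1+25 = 26.

Posterior: Beta(3, 26)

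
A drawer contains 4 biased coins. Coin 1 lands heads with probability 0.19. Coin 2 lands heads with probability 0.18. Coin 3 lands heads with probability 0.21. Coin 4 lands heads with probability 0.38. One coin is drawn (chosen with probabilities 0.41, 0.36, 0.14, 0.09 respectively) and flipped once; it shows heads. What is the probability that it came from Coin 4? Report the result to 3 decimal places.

Posterior probability ≈ 0.166

P(heads|C1) = 0.19; P(heads|C2) = 0.18; P(heads|C3) = 0.21; P(heads|C4) = 0.38.
Prior × likelihood for each source: 0.41·0.19=0.07790, 0.36·0.18=0.06480, 0.14·0.21=0.02940, 0.09·0.38=0.03420. Summing gives P(heads) = 0.20630.
P(Coin 4 | heads) = 0.03420 / 0.20630 = 0.166.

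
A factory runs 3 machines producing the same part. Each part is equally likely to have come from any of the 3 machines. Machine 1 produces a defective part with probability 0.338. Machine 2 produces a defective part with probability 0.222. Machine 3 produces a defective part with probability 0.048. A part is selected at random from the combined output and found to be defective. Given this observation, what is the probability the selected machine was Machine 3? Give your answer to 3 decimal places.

Posterior probability ≈ 0.079

Tabulate prior·likelihood by source: [1] prior 0.333333, lik 0.338, product 0.1127; [2] prior 0.333333, lik 0.222, product 0.07400; [3] prior 0.333333, lik 0.048, product 0.01600.
Normalizing constant = 0.20267; the posterior for Machine 3 is its product over the sum, 0.01600/0.20267 = 0.079.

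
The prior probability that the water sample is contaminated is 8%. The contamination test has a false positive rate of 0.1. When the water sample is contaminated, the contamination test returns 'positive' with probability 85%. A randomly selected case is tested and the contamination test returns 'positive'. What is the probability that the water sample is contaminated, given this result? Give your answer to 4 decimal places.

P(H | E) ≈ 0.4250

Let H be the event that the water sample is contaminated. P(H) = 0.08, so P(¬H) = 0.92. With E the 'positive' result, P(E|H) = 0.85 and P(E|¬H) = 0.1.
P(E) = 0.85·0.08 + 0.1·0.92 = 0.068000 + 0.092000 = 0.16000.
By Bayes' theorem, P(H|E) = 0.068000 / 0.16000 = 0.4250.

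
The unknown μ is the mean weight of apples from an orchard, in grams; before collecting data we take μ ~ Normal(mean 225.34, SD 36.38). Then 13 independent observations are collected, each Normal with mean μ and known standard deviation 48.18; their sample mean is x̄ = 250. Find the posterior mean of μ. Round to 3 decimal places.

Prior precision 1/τ₀² = 1/36.38² = 0.00075557; data precision n/σ² = 13/48.18² = 0.00560028.
Posterior precision = 0.00075557 + 0.00560028 = 0.00635585.
Posterior mean = (0.00075557·225.34 + 0.00560028·250) / 0.00635585 = 247.068.

Posterior mean ≈ 247.068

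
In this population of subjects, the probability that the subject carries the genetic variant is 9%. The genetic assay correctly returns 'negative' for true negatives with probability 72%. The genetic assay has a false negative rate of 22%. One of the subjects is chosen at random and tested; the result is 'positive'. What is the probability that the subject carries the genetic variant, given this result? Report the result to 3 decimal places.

P(H | E) ≈ 0.216

Write H for 'the subject carries the genetic variant'. Prior odds H:¬H = 0.09/0.91 = 0.098901. For the 'positive' outcome, the likelihood ratio is 0.78/0.28 = 2.7857.
Posterior odds = 0.098901 × 2.7857 = 0.27551, so P(H|E) = 0.27551/(1+0.27551) = 0.216.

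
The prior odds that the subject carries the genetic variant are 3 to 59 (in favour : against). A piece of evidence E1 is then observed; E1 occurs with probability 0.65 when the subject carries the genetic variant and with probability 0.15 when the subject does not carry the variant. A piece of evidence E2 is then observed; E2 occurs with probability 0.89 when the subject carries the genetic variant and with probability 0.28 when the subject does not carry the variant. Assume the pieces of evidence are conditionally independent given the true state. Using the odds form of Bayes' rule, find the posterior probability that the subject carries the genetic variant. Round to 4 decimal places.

Posterior probability ≈ 0.4119

Prior odds = 3/59 = 0.050847.
Likelihood ratio for E1 = 0.65/0.15 = 4.3333.
Likelihood ratio for E2 = 0.89/0.28 = 3.1786.
Posterior odds = prior odds × LR₁ × LR₂ = 0.70036.
Posterior probability = odds/(1+odds) = 0.70036/1.7004 = 0.4119.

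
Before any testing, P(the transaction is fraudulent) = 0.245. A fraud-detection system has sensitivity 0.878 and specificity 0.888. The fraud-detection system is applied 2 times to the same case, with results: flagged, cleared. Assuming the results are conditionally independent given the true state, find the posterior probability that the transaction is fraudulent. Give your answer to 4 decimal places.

Posterior P(H) ≈ 0.2590

Let H be the event that the transaction is fraudulent; start with P(H) = 0.245. P('flagged'|H) = 0.878, P('flagged'|¬H) = 0.112.
Update on result 1 ('flagged'): P(H) ← 0.878·0.2450 / (0.878·0.2450 + 0.112·0.7550) = 0.21511/0.29967 = 0.7178.
Update on result 2 ('cleared'): P(H) ← 0.122·0.7178 / (0.122·0.7178 + 0.888·0.2822) = 0.087574/0.33815 = 0.2590.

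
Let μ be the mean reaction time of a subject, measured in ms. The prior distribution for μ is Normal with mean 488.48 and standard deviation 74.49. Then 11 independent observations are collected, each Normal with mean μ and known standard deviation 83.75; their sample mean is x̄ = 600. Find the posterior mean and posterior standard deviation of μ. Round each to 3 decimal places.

Prior precision 1/τ₀² = 1/74.49² = 0.00018022; data precision n/σ² = 11/83.75² = 0.00156828.
Posterior precision = 0.00018022 + 0.00156828 = 0.00174850, giving posterior SD = 1/√0.00174850 = 23.915.
Posterior mean = (0.00018022·488.48 + 0.00156828·600) / 0.00174850 = 588.505.

Posterior mean ≈ 588.505; posterior SD ≈ 23.915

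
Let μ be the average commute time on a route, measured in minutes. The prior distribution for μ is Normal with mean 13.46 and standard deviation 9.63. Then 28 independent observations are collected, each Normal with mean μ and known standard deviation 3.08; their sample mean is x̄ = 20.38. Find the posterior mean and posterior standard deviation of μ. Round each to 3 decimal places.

Prior precision 1/τ₀² = 1/9.63² = 0.0107832; data precision n/σ² = 28/3.08² = 2.95159.
Posterior precision = 0.0107832 + 2.95159 = 2.96238, giving posterior SD = 1/√2.96238 = 0.581.
Posterior mean = (0.0107832·13.46 + 2.95159·20.38) / 2.96238 = 20.355.

Posterior mean ≈ 20.355; posterior SD ≈ 0.581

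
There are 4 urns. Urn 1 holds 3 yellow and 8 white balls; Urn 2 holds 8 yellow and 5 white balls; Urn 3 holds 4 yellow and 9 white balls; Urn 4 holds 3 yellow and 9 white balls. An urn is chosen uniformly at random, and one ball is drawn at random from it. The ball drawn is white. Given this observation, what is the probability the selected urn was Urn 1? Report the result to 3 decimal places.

P(white|Urn 1) = 0.7273; P(white|Urn 2) = 0.3846; P(white|Urn 3) = 0.6923; P(white|Urn 4) = 0.75.
Prior × likelihood for each source: 0.25·0.7273=0.1818, 0.25·0.3846=0.09615, 0.25·0.6923=0.1731, 0.25·0.75=0.1875. Summing gives P(white) = 0.63855.
P(Urn 1 | white) = 0.1818 / 0.63855 = 0.285.

Posterior probability ≈ 0.285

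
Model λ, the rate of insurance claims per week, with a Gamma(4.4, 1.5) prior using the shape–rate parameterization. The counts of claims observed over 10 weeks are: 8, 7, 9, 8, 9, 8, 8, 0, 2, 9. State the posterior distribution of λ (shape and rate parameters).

Posterior: Gamma(shape=72.4, rate=11.5)

The Poisson likelihood adds the total count to the shape and the number of exposure periods to the rate. Here ∑xᵢ = 68 and n = 10, so shape 4.4→72.4 and rate 1.5→11.5.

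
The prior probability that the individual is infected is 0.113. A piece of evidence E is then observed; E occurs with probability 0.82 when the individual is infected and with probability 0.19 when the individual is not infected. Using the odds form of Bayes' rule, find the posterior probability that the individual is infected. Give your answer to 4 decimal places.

Posterior probability ≈ 0.3548

Prior odds = 0.113/(1−0.113) = 0.12740. In log-odds, ln(0.12740) = -2.0605.
Add log likelihood ratio: ln(4.3158) = 1.4623.
Posterior log-odds = -0.59818, so posterior odds = exp(-0.59818) = 0.54981. Converting, P(H|E) = 0.54981/1.5498 = 0.3548.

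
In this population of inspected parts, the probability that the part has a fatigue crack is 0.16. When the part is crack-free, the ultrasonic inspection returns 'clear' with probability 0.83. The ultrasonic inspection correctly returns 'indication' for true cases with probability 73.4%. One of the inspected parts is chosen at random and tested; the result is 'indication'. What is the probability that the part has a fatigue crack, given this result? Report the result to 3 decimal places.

P(H | E) ≈ 0.451

Write H for 'the part has a fatigue crack'. Prior odds H:¬H = 0.16/0.84 = 0.19048. For the 'indication' outcome, the likelihood ratio is 0.734/0.17 = 4.3176.
Posterior odds = 0.19048 × 4.3176 = 0.82241, so P(H|E) = 0.82241/(1+0.82241) = 0.451.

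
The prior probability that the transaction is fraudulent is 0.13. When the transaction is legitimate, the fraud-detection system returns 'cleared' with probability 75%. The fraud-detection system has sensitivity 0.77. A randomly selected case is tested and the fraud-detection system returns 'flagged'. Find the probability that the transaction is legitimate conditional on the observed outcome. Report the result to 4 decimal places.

P(¬H | E) ≈ 0.6848

Write H for 'the transaction is fraudulent'. Prior odds H:¬H = 0.13/0.87 = 0.14943. For the 'flagged' outcome, the likelihood ratio is 0.77/0.25 = 3.0800.
Posterior odds = 0.14943 × 3.0800 = 0.46023, so P(H|E) = 0.46023/(1+0.46023) = 0.3152. Then P(¬H|E) = 1 − 0.3152 = 0.6848.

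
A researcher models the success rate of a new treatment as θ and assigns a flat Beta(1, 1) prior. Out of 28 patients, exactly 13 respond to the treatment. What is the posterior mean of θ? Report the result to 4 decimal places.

Observing 13 successes and 15 failures updates Beta(1, 1) by adding the success and failure counts to the two shape parameters: α = 1+13 = 14, β = 1+15 = 16.
Posterior mean = α/(α+β) = 14/30 = 0.4667.

Posterior mean ≈ 0.4667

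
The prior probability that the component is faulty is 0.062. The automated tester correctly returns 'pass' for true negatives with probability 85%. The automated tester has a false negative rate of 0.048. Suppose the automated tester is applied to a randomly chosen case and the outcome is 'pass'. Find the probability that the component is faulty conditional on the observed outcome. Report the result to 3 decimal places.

P(H | E) ≈ 0.004

Let H be the event that the component is faulty. P(H) = 0.062, so P(¬H) = 0.938. With E the 'pass' result, P(E|H) = 0.048 and P(E|¬H) = 0.85.
P(E) = 0.048·0.062 + 0.85·0.938 = 0.0029760 + 0.79730 = 0.80028.
By Bayes' theorem, P(H|E) = 0.0029760 / 0.80028 = 0.004.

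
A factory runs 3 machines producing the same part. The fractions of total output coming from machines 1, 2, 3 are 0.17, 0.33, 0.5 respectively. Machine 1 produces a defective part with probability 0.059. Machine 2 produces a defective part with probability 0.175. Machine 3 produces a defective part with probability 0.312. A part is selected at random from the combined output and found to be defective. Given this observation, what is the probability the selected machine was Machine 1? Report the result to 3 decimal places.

Tabulate prior·likelihood by source: [1] prior 0.17, lik 0.059, product 0.01003; [2] prior 0.33, lik 0.175, product 0.05775; [3] prior 0.5, lik 0.312, product 0.1560.
Normalizing constant = 0.22378; the posterior for Machine 1 is its product over the sum, 0.01003/0.22378 = 0.045.

Posterior probability ≈ 0.045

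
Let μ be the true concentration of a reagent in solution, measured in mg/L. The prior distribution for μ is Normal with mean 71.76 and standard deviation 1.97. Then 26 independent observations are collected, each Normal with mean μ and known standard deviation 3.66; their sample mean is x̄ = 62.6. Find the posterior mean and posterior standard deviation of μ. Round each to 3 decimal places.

Posterior mean ≈ 63.674; posterior SD ≈ 0.674

With known σ, the Normal prior is conjugate. Weight on the data is w = (n/σ²)/(n/σ² + 1/τ₀²) = 1.94094/(1.94094+0.257672) = 0.88280.
Posterior mean = w·x̄ + (1−w)·μ₀ = 0.88280·62.6 + 0.11720·71.76 = 63.674. Posterior variance = 1/(1.94094+0.257672) = 0.454833, so SD = 0.674.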